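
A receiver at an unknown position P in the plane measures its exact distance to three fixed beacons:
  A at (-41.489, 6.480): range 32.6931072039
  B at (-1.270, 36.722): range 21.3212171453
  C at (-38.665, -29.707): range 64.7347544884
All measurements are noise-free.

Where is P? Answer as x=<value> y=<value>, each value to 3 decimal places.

x=-22.248 y=32.911

eq1: (x + 41.489)² + (y − 6.480)² = 32.6931072039²
eq2: (x + 1.270)² + (y − 36.722)² = 21.3212171453²
eq3: (x + 38.665)² + (y + 29.707)² = 64.7347544884²
eq3−eq1, eq3−eq2 (x²,y² cancel):
  -5.648·x + 72.374·y = 2507.588627
  74.790·x + 132.858·y = 2708.624248
det = -5.648·132.858 − 72.374·74.790 = -6163.233444
x = (2507.588627·132.858 − 72.374·2708.624248) / -6163.233444 = -22.247938
y = (-5.648·2708.624248 − 2507.588627·74.790) / -6163.233444 = 32.911436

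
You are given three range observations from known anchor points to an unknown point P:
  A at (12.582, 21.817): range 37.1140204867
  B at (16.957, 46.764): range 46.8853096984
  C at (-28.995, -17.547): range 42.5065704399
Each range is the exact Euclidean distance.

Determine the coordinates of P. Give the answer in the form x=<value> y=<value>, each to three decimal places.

eq1: (x − 12.582)² + (y − 21.817)² = 37.1140204867²
eq2: (x − 16.957)² + (y − 46.764)² = 46.8853096984²
eq3: (x + 28.995)² + (y + 17.547)² = 42.5065704399²
eq1−eq3, eq1−eq2 (x²,y² cancel):
  -83.154·x − 78.728·y = 84.961007
  8.750·x + 49.894·y = 1019.341583
det = -83.154·49.894 − -78.728·8.750 = -3460.015676
x = (84.961007·49.894 − -78.728·1019.341583) / -3460.015676 = -24.418898
y = (-83.154·1019.341583 − 84.961007·8.750) / -3460.015676 = 24.712529

x=-24.419 y=24.713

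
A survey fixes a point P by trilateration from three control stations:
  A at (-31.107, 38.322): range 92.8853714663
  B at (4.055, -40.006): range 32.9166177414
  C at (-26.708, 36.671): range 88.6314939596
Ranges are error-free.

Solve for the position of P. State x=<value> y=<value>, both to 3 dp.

eq1: (x + 31.107)² + (y − 38.322)² = 92.8853714663²
eq2: (x − 4.055)² + (y + 40.006)² = 32.9166177414²
eq3: (x + 26.708)² + (y − 36.671)² = 88.6314939596²
eq2−eq1, eq2−eq3 (x²,y² cancel):
  -70.324·x + 156.656·y = -6724.890437
  -61.526·x + 153.354·y = -6330.881554
det = -70.324·153.354 − 156.656·-61.526 = -1146.049640
x = (-6724.890437·153.354 − 156.656·-6330.881554) / -1146.049640 = 34.482160
y = (-70.324·-6330.881554 − -6724.890437·-61.526) / -1146.049640 = -27.448467

x=34.482 y=-27.448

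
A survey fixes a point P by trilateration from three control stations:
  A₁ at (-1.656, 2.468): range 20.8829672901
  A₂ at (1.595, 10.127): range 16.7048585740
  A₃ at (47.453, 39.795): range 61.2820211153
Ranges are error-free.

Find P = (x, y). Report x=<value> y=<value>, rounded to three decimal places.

eq1: (x + 1.656)² + (y − 2.468)² = 20.8829672901²
eq2: (x − 1.595)² + (y − 10.127)² = 16.7048585740²
eq3: (x − 47.453)² + (y − 39.795)² = 61.2820211153²
eq2−eq1, eq2−eq3 (x²,y² cancel):
  -6.502·x − 15.318·y = -253.312817
  91.716·x + 59.336·y = 253.895268
det = -6.502·59.336 − -15.318·91.716 = 1019.103016
x = (-253.312817·59.336 − -15.318·253.895268) / 1019.103016 = -10.932557
y = (-6.502·253.895268 − -253.312817·91.716) / 1019.103016 = 21.177458

x=-10.933 y=21.177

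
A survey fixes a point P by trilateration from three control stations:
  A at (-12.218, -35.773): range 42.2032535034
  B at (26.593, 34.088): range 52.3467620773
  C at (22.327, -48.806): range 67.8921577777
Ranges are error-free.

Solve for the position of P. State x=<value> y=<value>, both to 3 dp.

eq1: (x + 12.218)² + (y + 35.773)² = 42.2032535034²
eq2: (x − 26.593)² + (y − 34.088)² = 52.3467620773²
eq3: (x − 22.327)² + (y + 48.806)² = 67.8921577777²
eq3−eq2, eq3−eq1 (x²,y² cancel):
  8.532·x + 165.788·y = 857.820416
  -69.090·x + 26.066·y = 1376.696969
det = 8.532·26.066 − 165.788·-69.090 = 11676.688032
x = (857.820416·26.066 − 165.788·1376.696969) / 11676.688032 = -17.631703
y = (8.532·1376.696969 − 857.820416·-69.090) / 11676.688032 = 6.081587

x=-17.632 y=6.082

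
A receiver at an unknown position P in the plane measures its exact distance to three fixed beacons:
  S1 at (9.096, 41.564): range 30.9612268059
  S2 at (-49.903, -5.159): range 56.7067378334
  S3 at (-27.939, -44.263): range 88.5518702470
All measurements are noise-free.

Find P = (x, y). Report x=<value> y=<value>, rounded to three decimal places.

x=-21.763 y=44.073

eq1: (x − 9.096)² + (y − 41.564)² = 30.9612268059²
eq2: (x + 49.903)² + (y + 5.159)² = 56.7067378334²
eq3: (x + 27.939)² + (y + 44.263)² = 88.5518702470²
eq3−eq2, eq3−eq1 (x²,y² cancel):
  -43.928·x + 78.208·y = 4402.903409
  74.070·x + 171.654·y = 5953.338581
det = -43.928·171.654 − 78.208·74.070 = -13333.283472
x = (4402.903409·171.654 − 78.208·5953.338581) / -13333.283472 = -21.763377
y = (-43.928·5953.338581 − 4402.903409·74.070) / -13333.283472 = 44.073263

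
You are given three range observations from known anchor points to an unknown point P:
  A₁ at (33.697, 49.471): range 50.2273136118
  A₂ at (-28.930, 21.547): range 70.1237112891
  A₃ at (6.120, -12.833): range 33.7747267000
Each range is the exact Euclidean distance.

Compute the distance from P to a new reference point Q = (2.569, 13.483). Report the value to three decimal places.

eq1: (x − 33.697)² + (y − 49.471)² = 50.2273136118²
eq2: (x + 28.930)² + (y − 21.547)² = 70.1237112891²
eq3: (x − 6.120)² + (y + 12.833)² = 33.7747267000²
eq2−eq1, eq2−eq3 (x²,y² cancel):
  125.254·x + 55.848·y = 4676.201393
  70.100·x − 68.760·y = 2677.524901
det = 125.254·-68.760 − 55.848·70.100 = -12527.409840
x = (4676.201393·-68.760 − 55.848·2677.524901) / -12527.409840 = 37.603146
y = (125.254·2677.524901 − 4676.201393·70.100) / -12527.409840 = -0.604194
|P − Q| = √((37.603146 − 2.569)² + (-0.604194 − 13.483)²) = 37.760302

37.760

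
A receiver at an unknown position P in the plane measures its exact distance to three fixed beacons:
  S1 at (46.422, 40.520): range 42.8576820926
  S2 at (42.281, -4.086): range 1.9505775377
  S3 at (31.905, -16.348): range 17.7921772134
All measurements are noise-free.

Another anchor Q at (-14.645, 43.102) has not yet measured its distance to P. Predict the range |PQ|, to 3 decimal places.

73.029

eq1: (x − 46.422)² + (y − 40.520)² = 42.8576820926²
eq2: (x − 42.281)² + (y + 4.086)² = 1.9505775377²
eq3: (x − 31.905)² + (y + 16.348)² = 17.7921772134²
eq2−eq3, eq2−eq1 (x²,y² cancel):
  -20.752·x − 24.524·y = -831.949045
  8.282·x + 89.212·y = 159.517965
det = -20.752·89.212 − -24.524·8.282 = -1648.219656
x = (-831.949045·89.212 − -24.524·159.517965) / -1648.219656 = 42.656826
y = (-20.752·159.517965 − -831.949045·8.282) / -1648.219656 = -2.171971
|P − Q| = √((42.656826 − -14.645)² + (-2.171971 − 43.102)²) = 73.028979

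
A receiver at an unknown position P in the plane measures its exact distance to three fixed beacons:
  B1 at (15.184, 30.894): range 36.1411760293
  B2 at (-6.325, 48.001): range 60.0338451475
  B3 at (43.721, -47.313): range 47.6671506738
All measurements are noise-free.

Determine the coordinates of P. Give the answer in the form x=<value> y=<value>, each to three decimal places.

eq1: (x − 15.184)² + (y − 30.894)² = 36.1411760293²
eq2: (x + 6.325)² + (y − 48.001)² = 60.0338451475²
eq3: (x − 43.721)² + (y + 47.313)² = 47.6671506738²
eq2−eq3, eq2−eq1 (x²,y² cancel):
  100.092·x − 190.628·y = 3137.849494
  43.018·x − 34.214·y = 1138.769424
det = 100.092·-34.214 − -190.628·43.018 = 4775.887616
x = (3137.849494·-34.214 − -190.628·1138.769424) / 4775.887616 = 22.974359
y = (100.092·1138.769424 − 3137.849494·43.018) / 4775.887616 = -4.397570

x=22.974 y=-4.398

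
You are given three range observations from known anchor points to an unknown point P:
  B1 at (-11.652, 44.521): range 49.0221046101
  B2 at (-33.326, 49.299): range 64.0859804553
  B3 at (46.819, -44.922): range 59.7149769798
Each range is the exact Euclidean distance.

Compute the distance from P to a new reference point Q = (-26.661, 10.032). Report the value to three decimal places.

eq1: (x + 11.652)² + (y − 44.521)² = 49.0221046101²
eq2: (x + 33.326)² + (y − 49.299)² = 64.0859804553²
eq3: (x − 46.819)² + (y + 44.922)² = 59.7149769798²
eq3−eq1, eq3−eq2 (x²,y² cancel):
  -116.942·x + 178.886·y = -929.404565
  -160.290·x + 188.442·y = -1210.125583
det = -116.942·188.442 − 178.886·-160.290 = 6636.852576
x = (-929.404565·188.442 − 178.886·-1210.125583) / 6636.852576 = 6.228204
y = (-116.942·-1210.125583 − -929.404565·-160.290) / 6636.852576 = -1.123989
|P − Q| = √((6.228204 − -26.661)² + (-1.123989 − 10.032)²) = 34.729754

34.730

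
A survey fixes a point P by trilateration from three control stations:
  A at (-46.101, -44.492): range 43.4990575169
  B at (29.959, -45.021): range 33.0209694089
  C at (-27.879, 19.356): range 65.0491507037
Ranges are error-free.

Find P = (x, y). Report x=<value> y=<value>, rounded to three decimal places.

eq1: (x + 46.101)² + (y + 44.492)² = 43.4990575169²
eq2: (x − 29.959)² + (y + 45.021)² = 33.0209694089²
eq3: (x + 27.879)² + (y − 19.356)² = 65.0491507037²
eq1−eq2, eq1−eq3 (x²,y² cancel):
  152.120·x − 1.058·y = -378.624559
  36.444·x + 127.696·y = -5292.170890
det = 152.120·127.696 − -1.058·36.444 = 19463.673272
x = (-378.624559·127.696 − -1.058·-5292.170890) / 19463.673272 = -2.771725
y = (152.120·-5292.170890 − -378.624559·36.444) / 19463.673272 = -40.652472

x=-2.772 y=-40.652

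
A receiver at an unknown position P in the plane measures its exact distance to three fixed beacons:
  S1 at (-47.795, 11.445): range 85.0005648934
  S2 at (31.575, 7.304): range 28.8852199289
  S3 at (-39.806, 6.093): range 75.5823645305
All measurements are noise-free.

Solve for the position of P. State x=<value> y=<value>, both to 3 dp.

eq1: (x + 47.795)² + (y − 11.445)² = 85.0005648934²
eq2: (x − 31.575)² + (y − 7.304)² = 28.8852199289²
eq3: (x + 39.806)² + (y − 6.093)² = 75.5823645305²
eq2−eq3, eq2−eq1 (x²,y² cancel):
  -142.762·x − 2.422·y = -4307.024654
  -158.740·x + 8.282·y = -5025.719093
det = -142.762·8.282 − -2.422·-158.740 = -1566.823164
x = (-4307.024654·8.282 − -2.422·-5025.719093) / -1566.823164 = 30.535079
y = (-142.762·-5025.719093 − -4307.024654·-158.740) / -1566.823164 = -21.562494

x=30.535 y=-21.562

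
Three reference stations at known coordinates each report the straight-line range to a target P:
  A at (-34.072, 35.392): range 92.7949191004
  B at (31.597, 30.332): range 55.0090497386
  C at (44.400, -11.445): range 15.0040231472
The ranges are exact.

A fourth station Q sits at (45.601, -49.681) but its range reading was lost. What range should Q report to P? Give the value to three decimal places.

eq1: (x + 34.072)² + (y − 35.392)² = 92.7949191004²
eq2: (x − 31.597)² + (y − 30.332)² = 55.0090497386²
eq3: (x − 44.400)² + (y + 11.445)² = 15.0040231472²
eq3−eq1, eq3−eq2 (x²,y² cancel):
  -156.944·x + 93.674·y = -8074.629477
  -25.606·x + 83.554·y = -2984.822235
det = -156.944·83.554 − 93.674·-25.606 = -10714.682532
x = (-8074.629477·83.554 − 93.674·-2984.822235) / -10714.682532 = 36.871587
y = (-156.944·-2984.822235 − -8074.629477·-25.606) / -10714.682532 = -24.423587
|P − Q| = √((36.871587 − 45.601)² + (-24.423587 − -49.681)²) = 26.723390

26.723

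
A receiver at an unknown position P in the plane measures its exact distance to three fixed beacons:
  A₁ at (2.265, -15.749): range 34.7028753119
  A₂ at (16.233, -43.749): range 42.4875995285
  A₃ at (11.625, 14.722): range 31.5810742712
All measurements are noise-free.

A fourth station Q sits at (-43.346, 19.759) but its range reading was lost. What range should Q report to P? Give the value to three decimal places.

82.956

eq1: (x − 2.265)² + (y + 15.749)² = 34.7028753119²
eq2: (x − 16.233)² + (y + 43.749)² = 42.4875995285²
eq3: (x − 11.625)² + (y − 14.722)² = 31.5810742712²
eq2−eq3, eq2−eq1 (x²,y² cancel):
  -9.216·x + 116.942·y = -1017.775519
  -27.936·x + 56.000·y = -1323.417505
det = -9.216·56.000 − 116.942·-27.936 = 2750.795712
x = (-1017.775519·56.000 − 116.942·-1323.417505) / 2750.795712 = 35.541593
y = (-9.216·-1323.417505 − -1017.775519·-27.936) / 2750.795712 = -5.902278
|P − Q| = √((35.541593 − -43.346)² + (-5.902278 − 19.759)²) = 82.956335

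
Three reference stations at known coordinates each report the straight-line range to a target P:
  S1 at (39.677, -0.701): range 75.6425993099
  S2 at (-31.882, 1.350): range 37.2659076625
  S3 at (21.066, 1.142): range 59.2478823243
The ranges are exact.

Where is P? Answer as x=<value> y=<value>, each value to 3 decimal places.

eq1: (x − 39.677)² + (y + 0.701)² = 75.6425993099²
eq2: (x + 31.882)² + (y − 1.350)² = 37.2659076625²
eq3: (x − 21.066)² + (y − 1.142)² = 59.2478823243²
eq2−eq3, eq2−eq1 (x²,y² cancel):
  105.896·x − 0.416·y = -2694.767590
  143.118·x − 4.102·y = -3776.583650
det = 105.896·-4.102 − -0.416·143.118 = -374.848304
x = (-2694.767590·-4.102 − -0.416·-3776.583650) / -374.848304 = -25.297908
y = (105.896·-3776.583650 − -2694.767590·143.118) / -374.848304 = 38.029662

x=-25.298 y=38.030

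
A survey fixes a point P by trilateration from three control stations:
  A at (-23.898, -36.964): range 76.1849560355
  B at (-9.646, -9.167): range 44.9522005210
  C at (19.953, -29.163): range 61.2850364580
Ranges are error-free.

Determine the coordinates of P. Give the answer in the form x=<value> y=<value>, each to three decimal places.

x=9.933 y=31.297

eq1: (x + 23.898)² + (y + 36.964)² = 76.1849560355²
eq2: (x + 9.646)² + (y + 9.167)² = 44.9522005210²
eq3: (x − 19.953)² + (y + 29.163)² = 61.2850364580²
eq2−eq1, eq2−eq3 (x²,y² cancel):
  -28.504·x − 55.594·y = -2023.074699
  59.198·x − 39.992·y = -663.631789
det = -28.504·-39.992 − -55.594·59.198 = 4430.985580
x = (-2023.074699·-39.992 − -55.594·-663.631789) / 4430.985580 = 9.932972
y = (-28.504·-663.631789 − -2023.074699·59.198) / 4430.985580 = 31.297357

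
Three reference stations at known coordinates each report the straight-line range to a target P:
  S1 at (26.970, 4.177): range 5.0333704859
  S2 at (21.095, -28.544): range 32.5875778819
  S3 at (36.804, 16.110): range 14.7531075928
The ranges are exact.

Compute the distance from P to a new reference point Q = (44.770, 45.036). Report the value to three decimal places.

eq1: (x − 26.970)² + (y − 4.177)² = 5.0333704859²
eq2: (x − 21.095)² + (y + 28.544)² = 32.5875778819²
eq3: (x − 36.804)² + (y − 16.110)² = 14.7531075928²
eq2−eq3, eq2−eq1 (x²,y² cancel):
  31.418·x + 89.308·y = 1198.603604
  11.750·x + 65.442·y = 521.684682
det = 31.418·65.442 − 89.308·11.750 = 1006.687756
x = (1198.603604·65.442 − 89.308·521.684682) / 1006.687756 = 31.636822
y = (31.418·521.684682 − 1198.603604·11.750) / 1006.687756 = 2.291373
|P − Q| = √((31.636822 − 44.770)² + (2.291373 − 45.036)²) = 44.716703

44.717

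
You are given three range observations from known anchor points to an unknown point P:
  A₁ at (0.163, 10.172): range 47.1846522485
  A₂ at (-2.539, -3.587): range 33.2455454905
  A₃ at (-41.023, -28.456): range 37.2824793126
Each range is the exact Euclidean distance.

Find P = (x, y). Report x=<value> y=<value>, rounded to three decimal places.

x=-4.678 y=-36.764

eq1: (x − 0.163)² + (y − 10.172)² = 47.1846522485²
eq2: (x + 2.539)² + (y + 3.587)² = 33.2455454905²
eq3: (x + 41.023)² + (y + 28.456)² = 37.2824793126²
eq1−eq2, eq1−eq3 (x²,y² cancel):
  -5.404·x − 27.518·y = 1036.942050
  -82.372·x − 77.256·y = 3225.542456
det = -5.404·-77.256 − -27.518·-82.372 = -1849.221272
x = (1036.942050·-77.256 − -27.518·3225.542456) / -1849.221272 = -4.677905
y = (-5.404·3225.542456 − 1036.942050·-82.372) / -1849.221272 = -36.763669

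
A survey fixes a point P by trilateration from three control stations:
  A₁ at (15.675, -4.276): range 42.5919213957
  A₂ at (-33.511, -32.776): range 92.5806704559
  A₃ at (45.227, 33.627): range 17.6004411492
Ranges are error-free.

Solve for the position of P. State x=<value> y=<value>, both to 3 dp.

eq1: (x − 15.675)² + (y + 4.276)² = 42.5919213957²
eq2: (x + 33.511)² + (y + 32.776)² = 92.5806704559²
eq3: (x − 45.227)² + (y − 33.627)² = 17.6004411492²
eq1−eq2, eq1−eq3 (x²,y² cancel):
  -98.372·x − 57.000·y = -4823.845278
  59.104·x + 75.806·y = 4416.563097
det = -98.372·75.806 − -57.000·59.104 = -4088.259832
x = (-4823.845278·75.806 − -57.000·4416.563097) / -4088.259832 = 27.868170
y = (-98.372·4416.563097 − -4823.845278·59.104) / -4088.259832 = 36.533293

x=27.868 y=36.533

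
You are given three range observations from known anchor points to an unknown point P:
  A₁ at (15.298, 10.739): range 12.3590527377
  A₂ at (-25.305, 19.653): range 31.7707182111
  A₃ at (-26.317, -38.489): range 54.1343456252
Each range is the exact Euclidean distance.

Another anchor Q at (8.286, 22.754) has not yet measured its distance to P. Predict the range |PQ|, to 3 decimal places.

eq1: (x − 15.298)² + (y − 10.739)² = 12.3590527377²
eq2: (x + 25.305)² + (y − 19.653)² = 31.7707182111²
eq3: (x + 26.317)² + (y + 38.489)² = 54.1343456252²
eq3−eq2, eq3−eq1 (x²,y² cancel):
  2.024·x + 116.284·y = 773.744665
  83.230·x + 98.456·y = 953.148507
det = 2.024·98.456 − 116.284·83.230 = -9479.042376
x = (773.744665·98.456 − 116.284·953.148507) / -9479.042376 = 3.656078
y = (2.024·953.148507 − 773.744665·83.230) / -9479.042376 = 6.590286
|P − Q| = √((3.656078 − 8.286)² + (6.590286 − 22.754)²) = 16.813740

16.814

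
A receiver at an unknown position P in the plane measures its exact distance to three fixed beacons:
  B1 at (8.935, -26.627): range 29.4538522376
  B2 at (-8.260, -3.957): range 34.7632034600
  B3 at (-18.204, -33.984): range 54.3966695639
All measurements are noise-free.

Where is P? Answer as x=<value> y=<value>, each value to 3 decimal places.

eq1: (x − 8.935)² + (y + 26.627)² = 29.4538522376²
eq2: (x + 8.260)² + (y + 3.957)² = 34.7632034600²
eq3: (x + 18.204)² + (y + 33.984)² = 54.3966695639²
eq3−eq2, eq3−eq1 (x²,y² cancel):
  19.888·x + 60.054·y = 348.104922
  54.278·x + 14.714·y = 1394.001730
det = 19.888·14.714 − 60.054·54.278 = -2966.978980
x = (348.104922·14.714 − 60.054·1394.001730) / -2966.978980 = 26.489357
y = (19.888·1394.001730 − 348.104922·54.278) / -2966.978980 = -2.975912

x=26.489 y=-2.976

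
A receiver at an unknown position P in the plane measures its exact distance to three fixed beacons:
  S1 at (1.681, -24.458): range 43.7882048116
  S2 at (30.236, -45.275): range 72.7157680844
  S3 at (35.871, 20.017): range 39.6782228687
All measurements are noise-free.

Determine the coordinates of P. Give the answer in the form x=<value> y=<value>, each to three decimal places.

eq1: (x − 1.681)² + (y + 24.458)² = 43.7882048116²
eq2: (x − 30.236)² + (y + 45.275)² = 72.7157680844²
eq3: (x − 35.871)² + (y − 20.017)² = 39.6782228687²
eq3−eq2, eq3−eq1 (x²,y² cancel):
  -11.270·x − 130.584·y = -2436.589167
  -68.380·x − 88.950·y = -1429.434916
det = -11.270·-88.950 − -130.584·-68.380 = -7926.867420
x = (-2436.589167·-88.950 − -130.584·-1429.434916) / -7926.867420 = -3.793841
y = (-11.270·-1429.434916 − -2436.589167·-68.380) / -7926.867420 = 18.986597

x=-3.794 y=18.987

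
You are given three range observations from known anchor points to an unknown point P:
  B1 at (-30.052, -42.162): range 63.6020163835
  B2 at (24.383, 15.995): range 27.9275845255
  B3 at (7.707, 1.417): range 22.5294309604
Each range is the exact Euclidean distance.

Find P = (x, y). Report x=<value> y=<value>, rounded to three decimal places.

x=25.885 y=-11.892

eq1: (x + 30.052)² + (y + 42.162)² = 63.6020163835²
eq2: (x − 24.383)² + (y − 15.995)² = 27.9275845255²
eq3: (x − 7.707)² + (y − 1.417)² = 22.5294309604²
eq2−eq3, eq2−eq1 (x²,y² cancel):
  -33.352·x − 29.156·y = -516.590258
  -108.870·x − 116.314·y = -1434.880277
det = -33.352·-116.314 − -29.156·-108.870 = 705.090808
x = (-516.590258·-116.314 − -29.156·-1434.880277) / 705.090808 = 25.885049
y = (-33.352·-1434.880277 − -516.590258·-108.870) / 705.090808 = -11.892162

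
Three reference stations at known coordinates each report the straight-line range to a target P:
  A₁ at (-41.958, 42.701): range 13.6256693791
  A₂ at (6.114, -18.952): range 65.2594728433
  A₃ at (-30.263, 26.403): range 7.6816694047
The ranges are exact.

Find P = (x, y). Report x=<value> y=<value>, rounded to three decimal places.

eq1: (x + 41.958)² + (y − 42.701)² = 13.6256693791²
eq2: (x − 6.114)² + (y + 18.952)² = 65.2594728433²
eq3: (x + 30.263)² + (y − 26.403)² = 7.6816694047²
eq3−eq2, eq3−eq1 (x²,y² cancel):
  72.754·x − 90.710·y = -5416.199029
  -23.390·x + 32.596·y = 1844.230766
det = 72.754·32.596 − -90.710·-23.390 = 249.782484
x = (-5416.199029·32.596 − -90.710·1844.230766) / 249.782484 = -37.057245
y = (72.754·1844.230766 − -5416.199029·-23.390) / 249.782484 = 29.987170

x=-37.057 y=29.987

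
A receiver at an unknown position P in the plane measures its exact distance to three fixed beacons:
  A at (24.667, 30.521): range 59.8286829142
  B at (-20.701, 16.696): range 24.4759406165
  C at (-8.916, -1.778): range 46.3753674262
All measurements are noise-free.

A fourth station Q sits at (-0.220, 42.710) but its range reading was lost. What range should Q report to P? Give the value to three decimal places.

35.147

eq1: (x − 24.667)² + (y − 30.521)² = 59.8286829142²
eq2: (x + 20.701)² + (y − 16.696)² = 24.4759406165²
eq3: (x + 8.916)² + (y + 1.778)² = 46.3753674262²
eq3−eq1, eq3−eq2 (x²,y² cancel):
  67.166·x + 64.598·y = 28.539395
  -23.570·x + 36.948·y = 2176.234512
det = 67.166·36.948 − 64.598·-23.570 = 4004.224228
x = (28.539395·36.948 − 64.598·2176.234512) / 4004.224228 = -34.844683
y = (67.166·2176.234512 − 28.539395·-23.570) / 4004.224228 = 36.671683
|P − Q| = √((-34.844683 − -0.220)² + (36.671683 − 42.710)²) = 35.147261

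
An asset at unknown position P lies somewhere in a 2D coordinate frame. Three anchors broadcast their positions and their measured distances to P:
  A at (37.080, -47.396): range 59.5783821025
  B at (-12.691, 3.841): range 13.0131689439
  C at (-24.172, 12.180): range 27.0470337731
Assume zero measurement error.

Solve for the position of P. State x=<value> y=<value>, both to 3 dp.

eq1: (x − 37.080)² + (y + 47.396)² = 59.5783821025²
eq2: (x + 12.691)² + (y − 3.841)² = 13.0131689439²
eq3: (x + 24.172)² + (y − 12.180)² = 27.0470337731²
eq2−eq1, eq2−eq3 (x²,y² cancel):
  99.542·x − 102.474·y = 65.251406
  -22.962·x + 16.678·y = -5.376248
det = 99.542·16.678 − -102.474·-22.962 = -692.846512
x = (65.251406·16.678 − -102.474·-5.376248) / -692.846512 = -0.775550
y = (99.542·-5.376248 − 65.251406·-22.962) / -692.846512 = -1.390121

x=-0.776 y=-1.390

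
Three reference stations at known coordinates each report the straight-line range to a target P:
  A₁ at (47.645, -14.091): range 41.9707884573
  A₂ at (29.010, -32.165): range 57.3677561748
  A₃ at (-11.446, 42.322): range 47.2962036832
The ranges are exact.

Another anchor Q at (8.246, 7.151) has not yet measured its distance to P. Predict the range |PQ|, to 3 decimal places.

eq1: (x − 47.645)² + (y + 14.091)² = 41.9707884573²
eq2: (x − 29.010)² + (y + 32.165)² = 57.3677561748²
eq3: (x + 11.446)² + (y − 42.322)² = 47.2962036832²
eq2−eq3, eq2−eq1 (x²,y² cancel):
  -80.912·x + 148.974·y = 1100.123841
  37.270·x + 36.148·y = 2121.947346
det = -80.912·36.148 − 148.974·37.270 = -8477.067956
x = (1100.123841·36.148 − 148.974·2121.947346) / -8477.067956 = 32.599445
y = (-80.912·2121.947346 − 1100.123841·37.270) / -8477.067956 = 25.090352
|P − Q| = √((32.599445 − 8.246)² + (25.090352 − 7.151)²) = 30.247489

30.247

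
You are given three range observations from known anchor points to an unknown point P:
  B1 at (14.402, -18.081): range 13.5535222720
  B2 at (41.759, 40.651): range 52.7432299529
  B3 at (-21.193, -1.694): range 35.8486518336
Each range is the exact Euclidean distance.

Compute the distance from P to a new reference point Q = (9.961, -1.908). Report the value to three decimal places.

eq1: (x − 14.402)² + (y + 18.081)² = 13.5535222720²
eq2: (x − 41.759)² + (y − 40.651)² = 52.7432299529²
eq3: (x + 21.193)² + (y + 1.694)² = 35.8486518336²
eq3−eq2, eq3−eq1 (x²,y² cancel):
  125.904·x + 84.690·y = 1447.582529
  71.190·x − 32.774·y = 1183.755152
det = 125.904·-32.774 − 84.690·71.190 = -10155.458796
x = (1447.582529·-32.774 − 84.690·1183.755152) / -10155.458796 = 14.543439
y = (125.904·1183.755152 − 1447.582529·71.190) / -10155.458796 = -4.528216
|P − Q| = √((14.543439 − 9.961)² + (-4.528216 − -1.908)²) = 5.278662

5.279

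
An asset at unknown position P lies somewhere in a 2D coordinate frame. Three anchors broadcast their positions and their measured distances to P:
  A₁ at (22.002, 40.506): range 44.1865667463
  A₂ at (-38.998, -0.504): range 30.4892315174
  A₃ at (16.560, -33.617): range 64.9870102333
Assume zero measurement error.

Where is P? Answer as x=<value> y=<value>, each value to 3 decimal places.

eq1: (x − 22.002)² + (y − 40.506)² = 44.1865667463²
eq2: (x + 38.998)² + (y + 0.504)² = 30.4892315174²
eq3: (x − 16.560)² + (y + 33.617)² = 64.9870102333²
eq3−eq1, eq3−eq2 (x²,y² cancel):
  10.884·x + 148.246·y = 2991.346569
  -111.116·x + 66.226·y = 3410.479992
det = 10.884·66.226 − 148.246·-111.116 = 17193.306320
x = (2991.346569·66.226 − 148.246·3410.479992) / 17193.306320 = -17.884001
y = (10.884·3410.479992 − 2991.346569·-111.116) / 17193.306320 = 21.491278

x=-17.884 y=21.491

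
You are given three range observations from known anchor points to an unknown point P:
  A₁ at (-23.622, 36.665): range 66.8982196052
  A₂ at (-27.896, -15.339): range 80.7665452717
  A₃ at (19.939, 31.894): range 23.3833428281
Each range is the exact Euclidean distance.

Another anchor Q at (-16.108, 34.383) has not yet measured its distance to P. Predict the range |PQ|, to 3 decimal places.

eq1: (x + 23.622)² + (y − 36.665)² = 66.8982196052²
eq2: (x + 27.896)² + (y + 15.339)² = 80.7665452717²
eq3: (x − 19.939)² + (y − 31.894)² = 23.3833428281²
eq3−eq2, eq3−eq1 (x²,y² cancel):
  -95.670·x − 94.466·y = -6377.773333
  -87.122·x + 9.542·y = -3441.060913
det = -95.670·9.542 − -94.466·-87.122 = -9142.949992
x = (-6377.773333·9.542 − -94.466·-3441.060913) / -9142.949992 = 42.209568
y = (-95.670·-3441.060913 − -6377.773333·-87.122) / -9142.949992 = 24.766412
|P − Q| = √((42.209568 − -16.108)² + (24.766412 − 34.383)²) = 59.105140

59.105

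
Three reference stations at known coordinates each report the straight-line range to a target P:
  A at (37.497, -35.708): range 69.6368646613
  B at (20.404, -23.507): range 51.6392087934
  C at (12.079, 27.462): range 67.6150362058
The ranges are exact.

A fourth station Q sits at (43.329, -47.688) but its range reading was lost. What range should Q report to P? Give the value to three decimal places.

eq1: (x − 37.497)² + (y + 35.708)² = 69.6368646613²
eq2: (x − 20.404)² + (y + 23.507)² = 51.6392087934²
eq3: (x − 12.079)² + (y − 27.462)² = 67.6150362058²
eq2−eq1, eq2−eq3 (x²,y² cancel):
  34.186·x − 24.402·y = -470.501027
  -16.650·x + 101.938·y = -1974.023816
det = 34.186·101.938 − -24.402·-16.650 = 3078.559168
x = (-470.501027·101.938 − -24.402·-1974.023816) / 3078.559168 = -31.226316
y = (34.186·-1974.023816 − -470.501027·-16.650) / 3078.559168 = -24.465283
|P − Q| = √((-31.226316 − 43.329)² + (-24.465283 − -47.688)²) = 78.088346

78.088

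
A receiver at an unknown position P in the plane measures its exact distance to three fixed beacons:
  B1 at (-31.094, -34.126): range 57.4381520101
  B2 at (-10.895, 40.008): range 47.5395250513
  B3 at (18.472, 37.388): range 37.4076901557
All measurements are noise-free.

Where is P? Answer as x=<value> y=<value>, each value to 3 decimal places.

eq1: (x + 31.094)² + (y + 34.126)² = 57.4381520101²
eq2: (x + 10.895)² + (y − 40.008)² = 47.5395250513²
eq3: (x − 18.472)² + (y − 37.388)² = 37.4076901557²
eq2−eq3, eq2−eq1 (x²,y² cancel):
  58.734·x − 5.240·y = 880.407398
  -40.398·x − 148.268·y = -627.055241
det = 58.734·-148.268 − -5.240·-40.398 = -8920.058232
x = (880.407398·-148.268 − -5.240·-627.055241) / -8920.058232 = 15.002370
y = (58.734·-627.055241 − 880.407398·-40.398) / -8920.058232 = 0.141565

x=15.002 y=0.142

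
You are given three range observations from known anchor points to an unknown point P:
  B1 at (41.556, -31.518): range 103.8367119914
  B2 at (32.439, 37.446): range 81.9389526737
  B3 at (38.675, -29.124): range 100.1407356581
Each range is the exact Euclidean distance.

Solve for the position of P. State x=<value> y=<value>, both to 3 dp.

x=-47.881 y=21.237

eq1: (x − 41.556)² + (y + 31.518)² = 103.8367119914²
eq2: (x − 32.439)² + (y − 37.446)² = 81.9389526737²
eq3: (x − 38.675)² + (y + 29.124)² = 100.1407356581²
eq2−eq1, eq2−eq3 (x²,y² cancel):
  18.234·x − 137.928·y = -3802.276969
  12.472·x − 133.140·y = -3424.703609
det = 18.234·-133.140 − -137.928·12.472 = -707.436744
x = (-3802.276969·-133.140 − -137.928·-3424.703609) / -707.436744 = -47.880799
y = (18.234·-3424.703609 − -3802.276969·12.472) / -707.436744 = 21.237301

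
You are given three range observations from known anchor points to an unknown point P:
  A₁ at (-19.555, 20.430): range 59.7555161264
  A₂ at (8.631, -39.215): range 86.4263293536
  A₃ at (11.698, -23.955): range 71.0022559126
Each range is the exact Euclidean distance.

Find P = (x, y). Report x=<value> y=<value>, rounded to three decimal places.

eq1: (x + 19.555)² + (y − 20.430)² = 59.7555161264²
eq2: (x − 8.631)² + (y + 39.215)² = 86.4263293536²
eq3: (x − 11.698)² + (y + 23.955)² = 71.0022559126²
eq1−eq2, eq1−eq3 (x²,y² cancel):
  56.372·x − 119.290·y = -3086.261237
  62.506·x − 88.770·y = -1559.696333
det = 56.372·-88.770 − -119.290·62.506 = 2452.198300
x = (-3086.261237·-88.770 − -119.290·-1559.696333) / 2452.198300 = 35.849970
y = (56.372·-1559.696333 − -3086.261237·62.506) / 2452.198300 = 42.813276

x=35.850 y=42.813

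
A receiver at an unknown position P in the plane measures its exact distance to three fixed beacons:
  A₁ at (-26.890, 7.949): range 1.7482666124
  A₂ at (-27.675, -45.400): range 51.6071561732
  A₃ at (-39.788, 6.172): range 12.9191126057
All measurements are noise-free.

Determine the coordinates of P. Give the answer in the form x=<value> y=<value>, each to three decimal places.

x=-26.869 y=6.201

eq1: (x + 26.890)² + (y − 7.949)² = 1.7482666124²
eq2: (x + 27.675)² + (y + 45.400)² = 51.6071561732²
eq3: (x + 39.788)² + (y − 6.172)² = 12.9191126057²
eq1−eq2, eq1−eq3 (x²,y² cancel):
  -1.570·x − 106.698·y = -619.435208
  -25.796·x − 3.554·y = 671.072793
det = -1.570·-3.554 − -106.698·-25.796 = -2746.801828
x = (-619.435208·-3.554 − -106.698·671.072793) / -2746.801828 = -26.868920
y = (-1.570·671.072793 − -619.435208·-25.796) / -2746.801828 = 6.200860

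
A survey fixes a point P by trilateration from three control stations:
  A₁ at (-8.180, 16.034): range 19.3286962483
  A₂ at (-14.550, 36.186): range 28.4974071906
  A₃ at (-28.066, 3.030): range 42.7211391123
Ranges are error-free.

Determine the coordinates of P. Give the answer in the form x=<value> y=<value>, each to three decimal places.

eq1: (x + 8.180)² + (y − 16.034)² = 19.3286962483²
eq2: (x + 14.550)² + (y − 36.186)² = 28.4974071906²
eq3: (x + 28.066)² + (y − 3.030)² = 42.7211391123²
eq2−eq3, eq2−eq1 (x²,y² cancel):
  -27.032·x − 66.312·y = -1737.241350
  12.740·x − 40.304·y = -758.623822
det = -27.032·-40.304 − -66.312·12.740 = 1934.312608
x = (-1737.241350·-40.304 − -66.312·-758.623822) / 1934.312608 = 10.190655
y = (-27.032·-758.623822 − -1737.241350·12.740) / 1934.312608 = 22.043786

x=10.191 y=22.044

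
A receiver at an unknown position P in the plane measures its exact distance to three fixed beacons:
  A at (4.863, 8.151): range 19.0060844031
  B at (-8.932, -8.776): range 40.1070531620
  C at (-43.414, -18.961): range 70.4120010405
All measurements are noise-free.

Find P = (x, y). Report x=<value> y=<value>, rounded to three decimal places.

eq1: (x − 4.863)² + (y − 8.151)² = 19.0060844031²
eq2: (x + 8.932)² + (y + 8.776)² = 40.1070531620²
eq3: (x + 43.414)² + (y + 18.961)² = 70.4120010405²
eq1−eq3, eq1−eq2 (x²,y² cancel):
  -96.554·x − 54.224·y = -2442.411299
  -27.590·x − 33.854·y = -1180.633239
det = -96.554·-33.854 − -54.224·-27.590 = 1772.698956
x = (-2442.411299·-33.854 − -54.224·-1180.633239) / 1772.698956 = 10.530121
y = (-96.554·-1180.633239 − -2442.411299·-27.590) / 1772.698956 = 26.292526

x=10.530 y=26.293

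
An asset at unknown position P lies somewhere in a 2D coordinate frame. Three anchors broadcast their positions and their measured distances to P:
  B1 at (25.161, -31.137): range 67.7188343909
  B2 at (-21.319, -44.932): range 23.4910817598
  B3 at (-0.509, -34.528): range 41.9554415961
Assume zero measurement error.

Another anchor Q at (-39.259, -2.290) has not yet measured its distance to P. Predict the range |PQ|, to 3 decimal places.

32.567

eq1: (x − 25.161)² + (y + 31.137)² = 67.7188343909²
eq2: (x + 21.319)² + (y + 44.932)² = 23.4910817598²
eq3: (x + 0.509)² + (y + 34.528)² = 41.9554415961²
eq3−eq1, eq3−eq2 (x²,y² cancel):
  51.340·x + 6.782·y = -2415.434627
  -41.620·x − 20.808·y = 2489.370677
det = 51.340·-20.808 − 6.782·-41.620 = -786.015880
x = (-2415.434627·-20.808 − 6.782·2489.370677) / -786.015880 = -42.464093
y = (51.340·2489.370677 − -2415.434627·-41.620) / -786.015880 = -34.698919
|P − Q| = √((-42.464093 − -39.259)² + (-34.698919 − -2.290)²) = 32.567018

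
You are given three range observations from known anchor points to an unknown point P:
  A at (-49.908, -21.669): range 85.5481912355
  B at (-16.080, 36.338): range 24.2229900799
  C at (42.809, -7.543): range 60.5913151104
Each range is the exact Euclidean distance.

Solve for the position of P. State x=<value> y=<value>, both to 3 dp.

x=7.537 y=41.723

eq1: (x + 49.908)² + (y + 21.669)² = 85.5481912355²
eq2: (x + 16.080)² + (y − 36.338)² = 24.2229900799²
eq3: (x − 42.809)² + (y + 7.543)² = 60.5913151104²
eq3−eq1, eq3−eq2 (x²,y² cancel):
  -185.434·x − 28.252·y = -2576.338862
  -117.778·x + 87.762·y = 2774.063532
det = -185.434·87.762 − -28.252·-117.778 = -19601.522764
x = (-2576.338862·87.762 − -28.252·2774.063532) / -19601.522764 = 7.536752
y = (-185.434·2774.063532 − -2576.338862·-117.778) / -19601.522764 = 41.723378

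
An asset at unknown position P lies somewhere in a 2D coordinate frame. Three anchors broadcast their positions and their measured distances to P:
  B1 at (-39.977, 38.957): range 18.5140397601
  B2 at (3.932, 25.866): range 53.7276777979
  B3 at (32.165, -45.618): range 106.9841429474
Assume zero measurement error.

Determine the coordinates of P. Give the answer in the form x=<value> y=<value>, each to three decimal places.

x=-49.731 y=23.220

eq1: (x + 39.977)² + (y − 38.957)² = 18.5140397601²
eq2: (x − 3.932)² + (y − 25.866)² = 53.7276777979²
eq3: (x − 32.165)² + (y + 45.618)² = 106.9841429474²
eq3−eq2, eq3−eq1 (x²,y² cancel):
  -56.466·x + 142.968·y = 6127.864912
  -144.284·x + 169.150·y = 11103.056403
det = -56.466·169.150 − 142.968·-144.284 = 11076.771012
x = (6127.864912·169.150 − 142.968·11103.056403) / 11076.771012 = -49.730505
y = (-56.466·11103.056403 − 6127.864912·-144.284) / 11076.771012 = 23.220456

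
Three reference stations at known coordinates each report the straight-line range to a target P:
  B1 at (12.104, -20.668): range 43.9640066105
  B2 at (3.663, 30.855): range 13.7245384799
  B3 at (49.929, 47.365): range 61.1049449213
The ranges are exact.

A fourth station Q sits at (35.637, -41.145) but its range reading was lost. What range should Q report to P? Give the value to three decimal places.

73.214

eq1: (x − 12.104)² + (y + 20.668)² = 43.9640066105²
eq2: (x − 3.663)² + (y − 30.855)² = 13.7245384799²
eq3: (x − 49.929)² + (y − 47.365)² = 61.1049449213²
eq1−eq3, eq1−eq2 (x²,y² cancel):
  75.650·x + 136.066·y = 2361.694809
  -16.882·x + 103.046·y = 2136.246475
det = 75.650·103.046 − 136.066·-16.882 = 10092.496112
x = (2361.694809·103.046 − 136.066·2136.246475) / 10092.496112 = -4.687375
y = (75.650·2136.246475 − 2361.694809·-16.882) / 10092.496112 = 19.963067
|P − Q| = √((-4.687375 − 35.637)² + (19.963067 − -41.145)²) = 73.213735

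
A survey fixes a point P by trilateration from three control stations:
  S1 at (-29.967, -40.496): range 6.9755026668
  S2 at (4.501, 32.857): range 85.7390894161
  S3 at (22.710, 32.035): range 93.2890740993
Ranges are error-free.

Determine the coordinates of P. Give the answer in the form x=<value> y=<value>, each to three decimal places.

x=-27.089 y=-46.850

eq1: (x + 29.967)² + (y + 40.496)² = 6.9755026668²
eq2: (x − 4.501)² + (y − 32.857)² = 85.7390894161²
eq3: (x − 22.710)² + (y − 32.035)² = 93.2890740993²
eq2−eq1, eq2−eq3 (x²,y² cancel):
  -68.936·x − 146.706·y = 8740.639471
  36.418·x − 1.644·y = -909.516017
det = -68.936·-1.644 − -146.706·36.418 = 5456.069892
x = (8740.639471·-1.644 − -146.706·-909.516017) / 5456.069892 = -27.089292
y = (-68.936·-909.516017 − 8740.639471·36.418) / 5456.069892 = -46.850245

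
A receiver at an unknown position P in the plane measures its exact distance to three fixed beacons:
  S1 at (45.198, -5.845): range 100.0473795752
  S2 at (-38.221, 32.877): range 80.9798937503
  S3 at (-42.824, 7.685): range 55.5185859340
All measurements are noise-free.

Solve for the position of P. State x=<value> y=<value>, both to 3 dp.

x=-45.645 y=-47.762

eq1: (x − 45.198)² + (y + 5.845)² = 100.0473795752²
eq2: (x + 38.221)² + (y − 32.877)² = 80.9798937503²
eq3: (x + 42.824)² + (y − 7.685)² = 55.5185859340²
eq2−eq1, eq2−eq3 (x²,y² cancel):
  166.838·x − 77.444·y = -3916.453709
  -9.206·x − 50.384·y = 2826.642039
det = 166.838·-50.384 − -77.444·-9.206 = -9118.915256
x = (-3916.453709·-50.384 − -77.444·2826.642039) / -9118.915256 = -45.645020
y = (166.838·2826.642039 − -3916.453709·-9.206) / -9118.915256 = -47.761869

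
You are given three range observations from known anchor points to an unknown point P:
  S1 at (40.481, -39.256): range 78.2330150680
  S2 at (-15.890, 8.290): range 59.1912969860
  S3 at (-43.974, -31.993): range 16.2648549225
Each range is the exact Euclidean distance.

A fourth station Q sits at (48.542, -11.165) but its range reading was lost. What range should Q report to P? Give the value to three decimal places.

93.044

eq1: (x − 40.481)² + (y + 39.256)² = 78.2330150680²
eq2: (x + 15.890)² + (y − 8.290)² = 59.1912969860²
eq3: (x + 43.974)² + (y + 31.993)² = 16.2648549225²
eq2−eq3, eq2−eq1 (x²,y² cancel):
  -56.168·x − 80.566·y = 5875.112658
  112.742·x − 95.092·y = 241.733689
det = -56.168·-95.092 − -80.566·112.742 = 14424.299428
x = (5875.112658·-95.092 − -80.566·241.733689) / 14424.299428 = -37.381413
y = (-56.168·241.733689 − 5875.112658·112.742) / 14424.299428 = -46.861870
|P − Q| = √((-37.381413 − 48.542)² + (-46.861870 − -11.165)²) = 93.043535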